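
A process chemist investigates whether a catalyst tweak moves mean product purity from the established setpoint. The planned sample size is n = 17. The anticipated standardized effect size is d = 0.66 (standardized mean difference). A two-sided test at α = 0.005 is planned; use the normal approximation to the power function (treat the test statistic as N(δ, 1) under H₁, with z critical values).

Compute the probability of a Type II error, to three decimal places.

Noncentrality parameter: δ = d·√n = 0.66 × √17 = 2.7212
Two-sided α = 0.005 → critical value z_{0.0025} = 2.807.
Power = Φ(δ − 2.807) + Φ(−δ − 2.807) = Φ(-0.086) + Φ(-5.528) = 0.4658 + 0.0000 = 0.4658.
Type II error: β = 1 − power = 1 − 0.4658 = 0.5342.

β ≈ 0.534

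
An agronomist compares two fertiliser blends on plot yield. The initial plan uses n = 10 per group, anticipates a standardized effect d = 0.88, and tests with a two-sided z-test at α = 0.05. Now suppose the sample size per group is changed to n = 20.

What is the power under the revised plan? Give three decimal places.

With n = 20 per group: δ = d·√(n/2) = 0.88 × √(20/2) = 2.7828. Critical value z_{0.025} = 1.960.
Revised power = Φ(δ − 1.960) + Φ(−δ − 1.960) = Φ(0.823) + Φ(-4.743) = 0.7947 + 0.0000 = 0.7947.

Power ≈ 0.795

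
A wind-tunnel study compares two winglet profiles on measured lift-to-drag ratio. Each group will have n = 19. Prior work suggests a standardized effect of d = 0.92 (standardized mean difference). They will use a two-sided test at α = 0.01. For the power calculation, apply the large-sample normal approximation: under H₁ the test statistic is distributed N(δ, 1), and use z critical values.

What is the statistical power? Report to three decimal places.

Noncentrality parameter: δ = d·√(n/2) = 0.92 × √(19/2) = 2.8356
Two-sided α = 0.01 → critical value z_{0.005} = 2.576.
Power = Φ(δ − 2.576) + Φ(−δ − 2.576) = Φ(0.260) + Φ(-5.411) = 0.6025 + 0.0000 = 0.6025.

Power ≈ 0.602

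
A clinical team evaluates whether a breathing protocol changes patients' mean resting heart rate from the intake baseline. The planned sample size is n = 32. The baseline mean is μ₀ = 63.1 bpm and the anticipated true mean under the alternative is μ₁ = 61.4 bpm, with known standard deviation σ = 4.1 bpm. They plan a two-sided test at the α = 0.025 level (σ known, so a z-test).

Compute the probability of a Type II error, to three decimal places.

β ≈ 0.459

Standardized effect: d = |μ₁ − μ₀| / σ = |61.4 − 63.1| / 4.1 = 0.4146
Noncentrality parameter: δ = d·√n = 0.4146 × √32 = 2.3455
Two-sided α = 0.025 → critical value z_{0.0125} = 2.241.
Power = Φ(δ − 2.241) + Φ(−δ − 2.241) = Φ(0.104) + Φ(-4.587) = 0.5415 + 0.0000 = 0.5415.
Type II error: β = 1 − power = 1 − 0.5415 = 0.4585.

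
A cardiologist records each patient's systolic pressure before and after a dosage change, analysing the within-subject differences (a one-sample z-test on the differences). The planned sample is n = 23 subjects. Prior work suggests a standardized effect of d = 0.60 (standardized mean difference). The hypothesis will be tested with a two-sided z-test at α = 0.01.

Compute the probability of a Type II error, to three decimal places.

Noncentrality parameter: δ = d·√n = 0.60 × √23 = 2.8775
Critical value for a two-sided test at α = 0.01: z_{α/2} = 2.576.
Power = Φ(δ − 2.576) + Φ(−δ − 2.576) = Φ(0.302) + Φ(-5.453) = 0.6185 + 0.0000 = 0.6185.
Type II error: β = 1 − power = 1 − 0.6185 = 0.3815.

β ≈ 0.381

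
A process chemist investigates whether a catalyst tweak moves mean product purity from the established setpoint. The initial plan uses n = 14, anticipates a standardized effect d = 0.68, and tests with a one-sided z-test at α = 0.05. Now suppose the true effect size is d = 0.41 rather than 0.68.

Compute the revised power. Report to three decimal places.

With d = 0.41: δ = d·√n = 0.41 × √14 = 1.5341. Critical value z_{0.05} = 1.645.
Revised power = Φ(δ − 1.645) = Φ(-0.111) = 0.4559.

Power ≈ 0.456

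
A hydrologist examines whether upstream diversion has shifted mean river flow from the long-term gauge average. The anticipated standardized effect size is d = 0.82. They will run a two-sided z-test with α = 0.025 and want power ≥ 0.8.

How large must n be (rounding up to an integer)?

Set Φ(δ − 2.241) = 0.8; then δ − 2.241 = Φ⁻¹(0.8) = 0.842, giving δ = 3.083.
(The Φ(−δ − z_{α/2}) term is vanishingly small for δ > 0 and is dropped in the standard sample-size formula.)
δ = d·√n ⇒ n = (δ/d)² = (3.083 / 0.82)² = 14.14.
Round up to the next whole unit.

n = 15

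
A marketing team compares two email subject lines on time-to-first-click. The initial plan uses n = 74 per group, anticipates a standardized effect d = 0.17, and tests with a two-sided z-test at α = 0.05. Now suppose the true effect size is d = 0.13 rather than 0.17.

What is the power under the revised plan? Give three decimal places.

Power ≈ 0.124

With d = 0.13: δ = d·√(n/2) = 0.13 × √(74/2) = 0.7908. Critical value z_{0.025} = 1.960.
Revised power = Φ(δ − 1.960) + Φ(−δ − 1.960) = Φ(-1.169) + Φ(-2.751) = 0.1212 + 0.0030 = 0.1241.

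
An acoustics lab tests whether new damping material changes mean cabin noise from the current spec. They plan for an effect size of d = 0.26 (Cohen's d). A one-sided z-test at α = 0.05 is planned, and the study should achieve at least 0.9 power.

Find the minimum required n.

n = 127

Set Φ(δ − 1.645) = 0.9; then δ − 1.645 = Φ⁻¹(0.9) = 1.282, giving δ = 2.926.
δ = d·√n ⇒ n = (δ/d)² = (2.926 / 0.26)² = 126.68.
Rounding up, n = 127.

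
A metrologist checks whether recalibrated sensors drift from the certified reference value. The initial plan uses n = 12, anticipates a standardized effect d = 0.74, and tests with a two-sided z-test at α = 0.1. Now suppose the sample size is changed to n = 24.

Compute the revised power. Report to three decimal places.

Power ≈ 0.976

With n = 24: δ = d·√n = 0.74 × √24 = 3.6252. Critical value z_{0.05} = 1.645.
Revised power = Φ(δ − 1.645) + Φ(−δ − 1.645) = Φ(1.980) + Φ(-5.270) = 0.9762 + 0.0000 = 0.9762.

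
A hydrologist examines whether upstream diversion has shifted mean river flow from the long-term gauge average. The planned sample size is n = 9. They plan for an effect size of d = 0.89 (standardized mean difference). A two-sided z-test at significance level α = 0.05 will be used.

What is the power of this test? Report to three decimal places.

Noncentrality parameter: δ = d·√n = 0.89 × √9 = 2.6700
Two-sided α = 0.05 → critical value z_{0.025} = 1.960.
Power = Φ(δ − 1.960) + Φ(−δ − 1.960) = Φ(0.710) + Φ(-4.630) = 0.7612 + 0.0000 = 0.7612.

Power ≈ 0.761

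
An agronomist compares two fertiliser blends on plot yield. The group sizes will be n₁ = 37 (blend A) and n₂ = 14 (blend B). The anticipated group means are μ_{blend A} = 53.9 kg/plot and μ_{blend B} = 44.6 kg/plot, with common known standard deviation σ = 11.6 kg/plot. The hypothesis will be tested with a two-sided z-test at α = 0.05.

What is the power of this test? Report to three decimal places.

Standardized effect: d = |μ_{blend A} − μ_{blend B}| / σ = |53.9 − 44.6| / 11.6 = 0.8017
Noncentrality parameter: δ = d / √(1/n₁ + 1/n₂) = 0.8017 / √(1/37 + 1/14) = 2.5551
Two-sided α = 0.05 → critical value z_{0.025} = 1.960.
Power = Φ(δ − 1.960) + Φ(−δ − 1.960) = Φ(0.595) + Φ(-4.515) = 0.7241 + 0.0000 = 0.7241.

Power ≈ 0.724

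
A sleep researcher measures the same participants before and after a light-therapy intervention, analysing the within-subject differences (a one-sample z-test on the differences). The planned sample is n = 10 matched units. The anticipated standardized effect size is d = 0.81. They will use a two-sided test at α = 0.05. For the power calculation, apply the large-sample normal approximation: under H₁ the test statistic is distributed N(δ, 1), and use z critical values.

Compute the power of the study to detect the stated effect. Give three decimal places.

Noncentrality parameter: δ = d·√n = 0.81 × √10 = 2.5614
Two-sided α = 0.05 → critical value z_{0.025} = 1.960.
Power = Φ(δ − 1.960) + Φ(−δ − 1.960) = Φ(0.601) + Φ(-4.521) = 0.7262 + 0.0000 = 0.7262.

Power ≈ 0.726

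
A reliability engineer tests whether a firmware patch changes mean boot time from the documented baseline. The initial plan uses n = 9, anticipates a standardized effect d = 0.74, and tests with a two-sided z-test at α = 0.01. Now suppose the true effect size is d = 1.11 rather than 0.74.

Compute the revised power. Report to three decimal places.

Power ≈ 0.775

With d = 1.11: δ = d·√n = 1.11 × √9 = 3.3300. Critical value z_{0.005} = 2.576.
Revised power = Φ(δ − 2.576) + Φ(−δ − 2.576) = Φ(0.754) + Φ(-5.906) = 0.7746 + 0.0000 = 0.7746.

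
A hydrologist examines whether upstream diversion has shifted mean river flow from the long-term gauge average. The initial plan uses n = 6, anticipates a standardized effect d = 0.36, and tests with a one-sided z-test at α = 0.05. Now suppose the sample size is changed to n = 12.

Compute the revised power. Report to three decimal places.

Power ≈ 0.345

With n = 12: δ = d·√n = 0.36 × √12 = 1.2471. Critical value z_{0.05} = 1.645.
Revised power = Φ(δ − 1.645) = Φ(-0.398) = 0.3454.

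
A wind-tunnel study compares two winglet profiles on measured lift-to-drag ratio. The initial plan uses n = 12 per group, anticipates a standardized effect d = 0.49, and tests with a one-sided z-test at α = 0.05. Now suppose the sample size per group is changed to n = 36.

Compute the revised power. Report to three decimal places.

Power ≈ 0.668

With n = 36 per group: δ = d·√(n/2) = 0.49 × √(36/2) = 2.0789. Critical value z_{0.05} = 1.645.
Revised power = P(Z > 1.645 − δ) = Φ(0.434) = 0.6679.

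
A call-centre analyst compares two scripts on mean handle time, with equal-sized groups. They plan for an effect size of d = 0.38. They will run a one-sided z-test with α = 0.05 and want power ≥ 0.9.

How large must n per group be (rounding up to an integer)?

For power 0.9 need Φ(δ − z_{0.05}) = 0.9, so δ = z_{0.05} + z_{0.10} = 1.645 + 1.282 = 2.926.
δ = d·√(n/2) ⇒ n = 2(δ/d)² = 2 × (2.926 / 0.38)² = 118.61.
Round up to the next whole unit.

n = 119 per group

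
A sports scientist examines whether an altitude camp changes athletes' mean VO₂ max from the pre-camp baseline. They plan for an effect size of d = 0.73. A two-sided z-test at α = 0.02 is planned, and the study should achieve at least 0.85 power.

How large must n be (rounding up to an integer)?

For power 0.85 need Φ(δ − z_{0.01}) = 0.85, so δ = z_{0.01} + z_{0.15} = 2.326 + 1.036 = 3.363.
(The Φ(−δ − z_{α/2}) term is vanishingly small for δ > 0 and is dropped in the standard sample-size formula.)
δ = d·√n ⇒ n = (δ/d)² = (3.363 / 0.73)² = 21.22.
Rounding up, n = 22.

n = 22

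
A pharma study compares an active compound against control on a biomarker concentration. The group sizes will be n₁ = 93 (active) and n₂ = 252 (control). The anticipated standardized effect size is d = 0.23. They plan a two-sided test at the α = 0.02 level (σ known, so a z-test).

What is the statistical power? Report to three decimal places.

Noncentrality parameter: λ = d / √(1/n₁ + 1/n₂) = 0.23 / √(1/93 + 1/252) = 1.8957
Critical value for a two-sided test at α = 0.02: z_{α/2} = 2.326.
Power = Φ(λ − 2.326) + Φ(−λ − 2.326) = Φ(-0.431) + Φ(-4.222) = 0.3333 + 0.0000 = 0.3334.

Power ≈ 0.333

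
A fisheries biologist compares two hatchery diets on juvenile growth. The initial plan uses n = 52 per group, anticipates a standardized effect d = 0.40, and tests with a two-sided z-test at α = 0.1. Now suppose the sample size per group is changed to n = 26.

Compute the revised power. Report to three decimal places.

With n = 26 per group: δ = d·√(n/2) = 0.40 × √(26/2) = 1.4422. Critical value z_{0.05} = 1.645.
Revised power = Φ(δ − 1.645) + Φ(−δ − 1.645) = Φ(-0.203) + Φ(-3.087) = 0.4197 + 0.0010 = 0.4207.

Power ≈ 0.421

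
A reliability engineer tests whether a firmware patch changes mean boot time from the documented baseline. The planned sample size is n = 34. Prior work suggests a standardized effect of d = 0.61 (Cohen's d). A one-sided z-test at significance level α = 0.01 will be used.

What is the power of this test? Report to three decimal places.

Power ≈ 0.891

Noncentrality parameter: δ = d·√n = 0.61 × √34 = 3.5569
Critical value for a one-sided test at α = 0.01: z_α = 2.326.
Power = Φ(δ − 2.326) = Φ(1.231) = 0.8908.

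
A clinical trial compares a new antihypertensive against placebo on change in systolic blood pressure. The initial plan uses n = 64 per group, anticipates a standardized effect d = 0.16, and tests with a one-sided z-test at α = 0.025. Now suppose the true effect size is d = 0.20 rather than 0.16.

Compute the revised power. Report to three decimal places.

With d = 0.20: δ = d·√(n/2) = 0.20 × √(64/2) = 1.1314. Critical value z_{0.025} = 1.960.
Revised power = P(Z > 1.960 − δ) = Φ(-0.829) = 0.2037.

Power ≈ 0.204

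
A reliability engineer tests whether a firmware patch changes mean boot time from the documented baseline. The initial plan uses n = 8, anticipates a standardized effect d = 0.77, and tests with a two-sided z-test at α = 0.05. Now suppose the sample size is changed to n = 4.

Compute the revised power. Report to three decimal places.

Power ≈ 0.337

With n = 4: δ = d·√n = 0.77 × √4 = 1.5400. Critical value z_{0.025} = 1.960.
Revised power = Φ(δ − 1.960) + Φ(−δ − 1.960) = Φ(-0.420) + Φ(-3.500) = 0.3373 + 0.0002 = 0.3375.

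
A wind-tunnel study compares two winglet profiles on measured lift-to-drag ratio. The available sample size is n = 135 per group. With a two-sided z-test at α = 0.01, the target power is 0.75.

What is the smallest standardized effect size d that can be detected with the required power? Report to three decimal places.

Required noncentrality: δ = z_{0.005} + z_{0.25} = 2.576 + 0.674 = 3.250.
(The second rejection-region term Φ(−δ − z_{α/2}) is negligible and dropped.)
δ = d·√(n/2) ⇒ d = δ/√(n/2) = 3.250/√(135/2) = 0.3956.

d ≈ 0.396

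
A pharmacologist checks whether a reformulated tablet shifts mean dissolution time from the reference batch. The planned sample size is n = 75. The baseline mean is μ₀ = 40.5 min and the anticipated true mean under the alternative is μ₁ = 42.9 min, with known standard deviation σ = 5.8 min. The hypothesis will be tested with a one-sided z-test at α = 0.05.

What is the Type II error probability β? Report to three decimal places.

Standardized effect: d = |μ₁ − μ₀| / σ = |42.9 − 40.5| / 5.8 = 0.4138
Noncentrality parameter: δ = d·√n = 0.4138 × √75 = 3.5836
One-sided α = 0.05 → critical value z_{0.05} = 1.645.
Power = P(Z > 1.645 − δ) = Φ(1.939) = 0.9737.
Type II error: β = 1 − power = 1 − 0.9737 = 0.0263.

β ≈ 0.026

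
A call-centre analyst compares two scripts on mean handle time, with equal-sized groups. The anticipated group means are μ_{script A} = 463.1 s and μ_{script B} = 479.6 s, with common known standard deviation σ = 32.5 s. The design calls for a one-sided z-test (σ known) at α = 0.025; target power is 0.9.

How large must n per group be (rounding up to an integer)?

Standardized effect: d = |μ_{script A} − μ_{script B}| / σ = |463.1 − 479.6| / 32.5 = 0.5077
Set Φ(δ − 1.960) = 0.9; then δ − 1.960 = Φ⁻¹(0.9) = 1.282, giving δ = 3.242.
δ = d·√(n/2) ⇒ n = 2(δ/d)² = 2 × (3.242 / 0.5077)² = 81.53.
Rounding up, n = 82 per group.

n = 82 per group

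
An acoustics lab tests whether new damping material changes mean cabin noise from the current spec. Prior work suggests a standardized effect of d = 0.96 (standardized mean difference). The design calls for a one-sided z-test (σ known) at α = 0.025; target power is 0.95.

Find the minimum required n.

n = 15

Set Φ(δ − 1.960) = 0.95; then δ − 1.960 = Φ⁻¹(0.95) = 1.645, giving δ = 3.605.
δ = d·√n ⇒ n = (δ/d)² = (3.605 / 0.96)² = 14.10.
Round up to the next whole unit.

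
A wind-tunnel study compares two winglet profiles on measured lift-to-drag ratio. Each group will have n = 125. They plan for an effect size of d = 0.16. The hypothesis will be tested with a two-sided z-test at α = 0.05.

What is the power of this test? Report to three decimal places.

Noncentrality parameter: δ = d·√(n/2) = 0.16 × √(125/2) = 1.2649
Critical value for a two-sided test at α = 0.05: z_{α/2} = 1.960.
Power = Φ(δ − 1.960) + Φ(−δ − 1.960) = Φ(-0.695) + Φ(-3.225) = 0.2435 + 0.0006 = 0.2441.

Power ≈ 0.244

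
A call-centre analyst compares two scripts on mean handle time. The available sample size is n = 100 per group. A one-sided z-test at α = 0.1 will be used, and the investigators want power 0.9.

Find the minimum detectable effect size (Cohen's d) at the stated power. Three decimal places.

d ≈ 0.362

Need Φ(δ − 1.282) = 0.9, so δ = 1.282 + 1.282 = 2.563.
δ = d·√(n/2) ⇒ d = δ/√(n/2) = 2.563/√(100/2) = 0.3625.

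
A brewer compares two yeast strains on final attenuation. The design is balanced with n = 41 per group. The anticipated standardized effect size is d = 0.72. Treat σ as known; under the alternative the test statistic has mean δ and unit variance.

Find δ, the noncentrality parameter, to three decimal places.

δ = d·√(n/2) = 0.72 × √(41/2) = 3.2599

δ ≈ 3.260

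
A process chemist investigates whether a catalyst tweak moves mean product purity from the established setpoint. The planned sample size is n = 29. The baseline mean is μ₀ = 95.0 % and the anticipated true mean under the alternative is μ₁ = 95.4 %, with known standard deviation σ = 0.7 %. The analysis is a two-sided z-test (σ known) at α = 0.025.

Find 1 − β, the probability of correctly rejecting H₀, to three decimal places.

Power ≈ 0.798

Standardized effect: d = |μ₁ − μ₀| / σ = |95.4 − 95.0| / 0.7 = 0.5714
Noncentrality parameter: δ = d·√n = 0.5714 × √29 = 3.0772
Two-sided α = 0.025 → critical value z_{0.0125} = 2.241.
Power = Φ(δ − 2.241) + Φ(−δ − 2.241) = Φ(0.836) + Φ(-5.319) = 0.7984 + 0.0000 = 0.7984.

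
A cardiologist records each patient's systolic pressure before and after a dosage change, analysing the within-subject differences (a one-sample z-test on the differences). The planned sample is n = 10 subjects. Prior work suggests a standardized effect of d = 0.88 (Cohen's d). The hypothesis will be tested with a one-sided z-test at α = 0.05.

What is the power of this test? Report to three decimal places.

Power ≈ 0.872

Noncentrality parameter: δ = d·√n = 0.88 × √10 = 2.7828
Critical value for a one-sided test at α = 0.05: z_α = 1.645.
Power = Φ(δ − 1.645) = Φ(1.138) = 0.8724.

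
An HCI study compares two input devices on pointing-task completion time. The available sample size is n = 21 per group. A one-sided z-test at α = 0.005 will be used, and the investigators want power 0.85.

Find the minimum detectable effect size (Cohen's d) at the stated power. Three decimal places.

Need Φ(δ − 2.576) = 0.85, so δ = 2.576 + 1.036 = 3.612.
δ = d·√(n/2) ⇒ d = δ/√(n/2) = 3.612/√(21/2) = 1.1148.

d ≈ 1.115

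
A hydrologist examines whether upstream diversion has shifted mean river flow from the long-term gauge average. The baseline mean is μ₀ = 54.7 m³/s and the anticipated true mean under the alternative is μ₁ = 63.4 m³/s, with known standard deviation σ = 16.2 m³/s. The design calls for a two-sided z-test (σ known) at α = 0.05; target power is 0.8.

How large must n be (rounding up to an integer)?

n = 28

Standardized effect: d = |μ₁ − μ₀| / σ = |63.4 − 54.7| / 16.2 = 0.5370
Set Φ(δ − 1.960) = 0.8; then δ − 1.960 = Φ⁻¹(0.8) = 0.842, giving δ = 2.802.
(The Φ(−δ − z_{α/2}) term is vanishingly small for δ > 0 and is dropped in the standard sample-size formula.)
δ = d·√n ⇒ n = (δ/d)² = (2.802 / 0.5370)² = 27.21.
Round up to the next whole unit.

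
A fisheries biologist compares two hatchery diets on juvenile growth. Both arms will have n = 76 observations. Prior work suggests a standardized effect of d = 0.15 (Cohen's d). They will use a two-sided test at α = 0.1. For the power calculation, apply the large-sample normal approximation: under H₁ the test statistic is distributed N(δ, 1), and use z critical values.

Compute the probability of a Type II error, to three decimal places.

β ≈ 0.759

Noncentrality parameter: δ = d·√(n/2) = 0.15 × √(76/2) = 0.9247
Two-sided α = 0.1 → critical value z_{0.05} = 1.645.
Power = Φ(δ − 1.645) + Φ(−δ − 1.645) = Φ(-0.720) + Φ(-2.570) = 0.2357 + 0.0051 = 0.2408.
Type II error: β = 1 − power = 1 − 0.2408 = 0.7592.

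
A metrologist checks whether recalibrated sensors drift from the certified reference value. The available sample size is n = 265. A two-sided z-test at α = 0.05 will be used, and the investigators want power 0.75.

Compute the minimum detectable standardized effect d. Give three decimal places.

d ≈ 0.162

Need Φ(δ − 1.960) = 0.75, so δ = 1.960 + 0.674 = 2.634.
(The second rejection-region term Φ(−δ − z_{α/2}) is negligible and dropped.)
δ = d·√n ⇒ d = δ/√n = 2.634/√265 = 0.1618.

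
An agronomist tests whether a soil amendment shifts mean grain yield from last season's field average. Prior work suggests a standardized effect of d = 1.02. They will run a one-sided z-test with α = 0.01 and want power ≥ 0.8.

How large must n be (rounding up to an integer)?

For power 0.8 need Φ(δ − z_{0.01}) = 0.8, so δ = z_{0.01} + z_{0.20} = 2.326 + 0.842 = 3.168.
δ = d·√n ⇒ n = (δ/d)² = (3.168 / 1.02)² = 9.65.
Rounding up, n = 10.

n = 10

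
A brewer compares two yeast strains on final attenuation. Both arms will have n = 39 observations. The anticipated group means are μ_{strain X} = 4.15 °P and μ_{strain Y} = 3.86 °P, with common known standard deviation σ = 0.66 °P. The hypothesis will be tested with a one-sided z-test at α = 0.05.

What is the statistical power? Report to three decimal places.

Power ≈ 0.616

Standardized effect: d = |μ_{strain X} − μ_{strain Y}| / σ = |4.15 − 3.86| / 0.66 = 0.4394
Noncentrality parameter: δ = d·√(n/2) = 0.4394 × √(39/2) = 1.9403
Critical value for a one-sided test at α = 0.05: z_α = 1.645.
Power = Φ(δ − 1.645) = Φ(0.295) = 0.6162.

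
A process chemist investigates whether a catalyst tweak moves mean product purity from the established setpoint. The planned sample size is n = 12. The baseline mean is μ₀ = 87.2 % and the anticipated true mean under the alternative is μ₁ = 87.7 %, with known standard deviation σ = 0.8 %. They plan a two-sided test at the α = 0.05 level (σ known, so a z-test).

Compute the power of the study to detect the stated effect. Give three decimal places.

Power ≈ 0.581

Standardized effect: d = |μ₁ − μ₀| / σ = |87.7 − 87.2| / 0.8 = 0.6250
Noncentrality parameter: δ = d·√n = 0.6250 × √12 = 2.1651
Two-sided α = 0.05 → critical value z_{0.025} = 1.960.
Power = Φ(δ − 1.960) + Φ(−δ − 1.960) = Φ(0.205) + Φ(-4.125) = 0.5813 + 0.0000 = 0.5813.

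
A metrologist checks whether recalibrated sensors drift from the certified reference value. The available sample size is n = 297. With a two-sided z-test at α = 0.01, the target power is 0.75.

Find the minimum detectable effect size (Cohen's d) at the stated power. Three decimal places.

Required noncentrality: δ = z_{0.005} + z_{0.25} = 2.576 + 0.674 = 3.250.
(Lower-tail contribution to power is negligible for δ > 0.)
δ = d·√n ⇒ d = δ/√n = 3.250/√297 = 0.1886.

d ≈ 0.189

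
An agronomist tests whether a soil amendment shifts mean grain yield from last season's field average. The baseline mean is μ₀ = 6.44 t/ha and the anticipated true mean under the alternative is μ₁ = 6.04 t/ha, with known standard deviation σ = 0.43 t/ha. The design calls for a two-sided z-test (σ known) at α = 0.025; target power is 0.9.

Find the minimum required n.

n = 15

Standardized effect: d = |μ₁ − μ₀| / σ = |6.04 − 6.44| / 0.43 = 0.9302
Set Φ(δ − 2.241) = 0.9; then δ − 2.241 = Φ⁻¹(0.9) = 1.282, giving δ = 3.523.
(For δ > 0 the lower-tail rejection region contributes negligibly to power, so the one-term inversion is standard.)
δ = d·√n ⇒ n = (δ/d)² = (3.523 / 0.9302)² = 14.34.
Round up to the next whole unit.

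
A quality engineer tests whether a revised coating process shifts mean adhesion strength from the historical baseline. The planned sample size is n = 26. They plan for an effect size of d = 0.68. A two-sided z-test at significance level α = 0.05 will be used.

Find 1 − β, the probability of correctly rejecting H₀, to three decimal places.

Power ≈ 0.934

Noncentrality parameter: λ = d·√n = 0.68 × √26 = 3.4673
Two-sided α = 0.05 → critical value z_{0.025} = 1.960.
Power = Φ(λ − 1.960) + Φ(−λ − 1.960) = Φ(1.507) + Φ(-5.427) = 0.9341 + 0.0000 = 0.9341.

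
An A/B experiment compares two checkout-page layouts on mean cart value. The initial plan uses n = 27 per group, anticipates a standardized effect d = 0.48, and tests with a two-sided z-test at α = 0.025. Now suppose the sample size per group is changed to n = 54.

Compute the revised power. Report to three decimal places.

Power ≈ 0.600

With n = 54 per group: δ = d·√(n/2) = 0.48 × √(54/2) = 2.4942. Critical value z_{0.0125} = 2.241.
Revised power = Φ(δ − 2.241) + Φ(−δ − 2.241) = Φ(0.253) + Φ(-4.736) = 0.5998 + 0.0000 = 0.5998.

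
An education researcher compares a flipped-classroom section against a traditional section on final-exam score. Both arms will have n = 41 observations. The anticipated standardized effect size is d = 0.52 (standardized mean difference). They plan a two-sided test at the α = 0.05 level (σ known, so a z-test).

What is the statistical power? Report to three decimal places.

Power ≈ 0.653

Noncentrality parameter: δ = d·√(n/2) = 0.52 × √(41/2) = 2.3544
Critical value for a two-sided test at α = 0.05: z_{α/2} = 1.960.
Power = Φ(δ − 1.960) + Φ(−δ − 1.960) = Φ(0.394) + Φ(-4.314) = 0.6534 + 0.0000 = 0.6534.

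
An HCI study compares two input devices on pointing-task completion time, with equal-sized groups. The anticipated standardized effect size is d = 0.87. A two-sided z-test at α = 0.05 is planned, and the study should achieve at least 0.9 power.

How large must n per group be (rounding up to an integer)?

For power 0.9 need Φ(δ − z_{0.025}) = 0.9, so δ = z_{0.025} + z_{0.10} = 1.960 + 1.282 = 3.242.
(For δ > 0 the lower-tail rejection region contributes negligibly to power, so the one-term inversion is standard.)
δ = d·√(n/2) ⇒ n = 2(δ/d)² = 2 × (3.242 / 0.87)² = 27.76.
Rounding up, n = 28 per group.

n = 28 per group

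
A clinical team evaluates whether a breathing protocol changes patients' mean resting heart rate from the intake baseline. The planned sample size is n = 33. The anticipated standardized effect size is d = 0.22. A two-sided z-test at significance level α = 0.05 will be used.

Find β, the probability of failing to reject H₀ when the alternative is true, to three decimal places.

Noncentrality parameter: δ = d·√n = 0.22 × √33 = 1.2638
Two-sided α = 0.05 → critical value z_{0.025} = 1.960.
Power = Φ(δ − 1.960) + Φ(−δ − 1.960) = Φ(-0.696) + Φ(-3.224) = 0.2432 + 0.0006 = 0.2438.
Type II error: β = 1 − power = 1 − 0.2438 = 0.7562.

β ≈ 0.756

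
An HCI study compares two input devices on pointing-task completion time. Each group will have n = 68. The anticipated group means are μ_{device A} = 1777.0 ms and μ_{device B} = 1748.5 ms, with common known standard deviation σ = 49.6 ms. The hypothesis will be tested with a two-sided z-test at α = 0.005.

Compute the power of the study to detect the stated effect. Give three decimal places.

Power ≈ 0.707

Standardized effect: d = |μ_{device A} − μ_{device B}| / σ = |1777.0 − 1748.5| / 49.6 = 0.5746
Noncentrality parameter: δ = d·√(n/2) = 0.5746 × √(68/2) = 3.3504
Critical value for a two-sided test at α = 0.005: z_{α/2} = 2.807.
Power = Φ(δ − 2.807) + Φ(−δ − 2.807) = Φ(0.543) + Φ(-6.157) = 0.7066 + 0.0000 = 0.7066.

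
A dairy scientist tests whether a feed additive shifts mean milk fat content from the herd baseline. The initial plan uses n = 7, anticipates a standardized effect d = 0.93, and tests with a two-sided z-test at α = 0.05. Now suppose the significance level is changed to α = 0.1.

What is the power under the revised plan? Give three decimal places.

Power ≈ 0.793

δ = d·√n = 0.93 × √7 = 2.4605 (unchanged). New critical value: z_{0.05} = 1.645.
Revised power = Φ(δ − 1.645) + Φ(−δ − 1.645) = Φ(0.816) + Φ(-4.105) = 0.7927 + 0.0000 = 0.7927.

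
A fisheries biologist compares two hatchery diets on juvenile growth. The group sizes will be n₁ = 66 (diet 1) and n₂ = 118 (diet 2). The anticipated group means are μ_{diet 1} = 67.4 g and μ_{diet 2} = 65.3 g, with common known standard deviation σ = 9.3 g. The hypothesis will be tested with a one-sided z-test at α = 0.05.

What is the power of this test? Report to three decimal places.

Standardized effect: d = |μ_{diet 1} − μ_{diet 2}| / σ = |67.4 − 65.3| / 9.3 = 0.2258
Noncentrality parameter: δ = d / √(1/n₁ + 1/n₂) = 0.2258 / √(1/66 + 1/118) = 1.4691
One-sided α = 0.05 → critical value z_{0.05} = 1.645.
Power = P(Z > 1.645 − δ) = Φ(-0.176) = 0.4302.

Power ≈ 0.430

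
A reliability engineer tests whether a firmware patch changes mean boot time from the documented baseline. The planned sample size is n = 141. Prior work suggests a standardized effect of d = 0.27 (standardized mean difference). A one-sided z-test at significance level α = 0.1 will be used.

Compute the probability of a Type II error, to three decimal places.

Noncentrality parameter: δ = d·√n = 0.27 × √141 = 3.2061
Critical value for a one-sided test at α = 0.1: z_α = 1.282.
Power = Φ(δ − 1.282) = Φ(1.925) = 0.9729.
Type II error: β = 1 − power = 1 − 0.9729 = 0.0271.

β ≈ 0.027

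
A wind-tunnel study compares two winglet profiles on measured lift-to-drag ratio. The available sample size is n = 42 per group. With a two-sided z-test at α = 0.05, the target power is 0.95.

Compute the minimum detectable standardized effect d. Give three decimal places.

Need Φ(δ − 1.960) = 0.95, so δ = 1.960 + 1.645 = 3.605.
(Lower-tail contribution to power is negligible for δ > 0.)
δ = d·√(n/2) ⇒ d = δ/√(n/2) = 3.605/√(42/2) = 0.7866.

d ≈ 0.787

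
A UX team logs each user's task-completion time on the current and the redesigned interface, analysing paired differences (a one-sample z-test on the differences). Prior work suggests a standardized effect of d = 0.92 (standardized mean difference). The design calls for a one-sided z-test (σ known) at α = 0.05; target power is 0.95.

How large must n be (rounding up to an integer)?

n = 13

Set Φ(δ − 1.645) = 0.95; then δ − 1.645 = Φ⁻¹(0.95) = 1.645, giving δ = 3.290.
δ = d·√n ⇒ n = (δ/d)² = (3.290 / 0.92)² = 12.79.
Round up to the next whole unit.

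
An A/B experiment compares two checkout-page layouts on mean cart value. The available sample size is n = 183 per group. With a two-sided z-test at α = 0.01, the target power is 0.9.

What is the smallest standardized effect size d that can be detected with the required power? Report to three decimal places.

Need Φ(δ − 2.576) = 0.9, so δ = 2.576 + 1.282 = 3.857.
(The second rejection-region term Φ(−δ − z_{α/2}) is negligible and dropped.)
δ = d·√(n/2) ⇒ d = δ/√(n/2) = 3.857/√(183/2) = 0.4033.

d ≈ 0.403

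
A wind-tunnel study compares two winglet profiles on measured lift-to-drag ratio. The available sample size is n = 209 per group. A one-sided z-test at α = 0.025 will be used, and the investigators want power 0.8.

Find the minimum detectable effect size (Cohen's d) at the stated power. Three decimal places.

Required noncentrality: δ = z_{0.025} + z_{0.20} = 1.960 + 0.842 = 2.802.
δ = d·√(n/2) ⇒ d = δ/√(n/2) = 2.802/√(209/2) = 0.2741.

d ≈ 0.274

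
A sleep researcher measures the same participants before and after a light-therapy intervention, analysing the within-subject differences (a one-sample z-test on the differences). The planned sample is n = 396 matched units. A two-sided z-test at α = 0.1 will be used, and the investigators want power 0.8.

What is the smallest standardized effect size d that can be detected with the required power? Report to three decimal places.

d ≈ 0.125

Required noncentrality: δ = z_{0.05} + z_{0.20} = 1.645 + 0.842 = 2.486.
(The second rejection-region term Φ(−δ − z_{α/2}) is negligible and dropped.)
δ = d·√n ⇒ d = δ/√n = 2.486/√396 = 0.1250.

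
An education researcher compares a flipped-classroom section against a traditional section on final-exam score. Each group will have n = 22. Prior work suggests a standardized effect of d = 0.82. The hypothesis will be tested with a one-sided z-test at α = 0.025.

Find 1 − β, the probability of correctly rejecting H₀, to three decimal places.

Noncentrality parameter: δ = d·√(n/2) = 0.82 × √(22/2) = 2.7196
Critical value for a one-sided test at α = 0.025: z_α = 1.960.
Power = P(Z > 1.960 − δ) = Φ(0.760) = 0.7763.

Power ≈ 0.776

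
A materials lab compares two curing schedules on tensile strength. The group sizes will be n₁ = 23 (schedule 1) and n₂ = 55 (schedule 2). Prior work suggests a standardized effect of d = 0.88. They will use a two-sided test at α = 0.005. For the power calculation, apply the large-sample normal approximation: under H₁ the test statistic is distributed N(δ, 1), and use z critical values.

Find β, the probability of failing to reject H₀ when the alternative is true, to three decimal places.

Noncentrality parameter: δ = d / √(1/n₁ + 1/n₂) = 0.88 / √(1/23 + 1/55) = 3.5439
Two-sided α = 0.005 → critical value z_{0.0025} = 2.807.
Power = Φ(δ − 2.807) + Φ(−δ − 2.807) = Φ(0.737) + Φ(-6.351) = 0.7694 + 0.0000 = 0.7694.
Type II error: β = 1 − power = 1 − 0.7694 = 0.2306.

β ≈ 0.231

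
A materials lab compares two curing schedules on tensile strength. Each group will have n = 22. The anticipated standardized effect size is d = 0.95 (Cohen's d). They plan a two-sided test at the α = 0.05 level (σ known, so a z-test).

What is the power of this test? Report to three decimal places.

Noncentrality parameter: δ = d·√(n/2) = 0.95 × √(22/2) = 3.1508
Critical value for a two-sided test at α = 0.05: z_{α/2} = 1.960.
Power = Φ(δ − 1.960) + Φ(−δ − 1.960) = Φ(1.191) + Φ(-5.111) = 0.8831 + 0.0000 = 0.8831.

Power ≈ 0.883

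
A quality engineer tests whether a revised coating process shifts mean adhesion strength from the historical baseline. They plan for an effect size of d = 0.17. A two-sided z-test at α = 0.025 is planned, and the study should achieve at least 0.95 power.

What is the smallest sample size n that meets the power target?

Set Φ(δ − 2.241) = 0.95; then δ − 2.241 = Φ⁻¹(0.95) = 1.645, giving δ = 3.886.
(Ignoring the negligible lower-tail rejection probability gives the usual closed-form inversion.)
δ = d·√n ⇒ n = (δ/d)² = (3.886 / 0.17)² = 522.59.
Round up to the next whole unit.

n = 523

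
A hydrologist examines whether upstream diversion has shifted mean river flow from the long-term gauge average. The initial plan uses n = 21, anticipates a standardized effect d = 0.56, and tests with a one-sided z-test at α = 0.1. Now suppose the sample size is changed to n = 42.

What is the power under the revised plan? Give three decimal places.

Power ≈ 0.991

With n = 42: δ = d·√n = 0.56 × √42 = 3.6292. Critical value z_{0.1} = 1.282.
Revised power = Φ(δ − 1.282) = Φ(2.348) = 0.9906.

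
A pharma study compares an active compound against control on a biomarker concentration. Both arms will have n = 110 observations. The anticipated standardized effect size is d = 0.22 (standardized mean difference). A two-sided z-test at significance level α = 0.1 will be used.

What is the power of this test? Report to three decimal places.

Noncentrality parameter: δ = d·√(n/2) = 0.22 × √(110/2) = 1.6316
Critical value for a two-sided test at α = 0.1: z_{α/2} = 1.645.
Power = Φ(δ − 1.645) + Φ(−δ − 1.645) = Φ(-0.013) + Φ(-3.276) = 0.4947 + 0.0005 = 0.4952.

Power ≈ 0.495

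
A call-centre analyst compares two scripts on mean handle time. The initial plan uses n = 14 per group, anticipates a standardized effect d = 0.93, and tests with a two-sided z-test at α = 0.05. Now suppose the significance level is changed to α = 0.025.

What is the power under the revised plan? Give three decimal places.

δ = d·√(n/2) = 0.93 × √(14/2) = 2.4605 (unchanged). New critical value: z_{0.0125} = 2.241.
Revised power = Φ(δ − 2.241) + Φ(−δ − 2.241) = Φ(0.219) + Φ(-4.702) = 0.5867 + 0.0000 = 0.5867.

Power ≈ 0.587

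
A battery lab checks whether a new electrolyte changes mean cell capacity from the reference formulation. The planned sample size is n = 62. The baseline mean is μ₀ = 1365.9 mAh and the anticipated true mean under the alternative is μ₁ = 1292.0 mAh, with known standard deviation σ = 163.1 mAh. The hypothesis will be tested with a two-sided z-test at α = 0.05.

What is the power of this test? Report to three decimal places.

Power ≈ 0.946

Standardized effect: d = |μ₁ − μ₀| / σ = |1292.0 − 1365.9| / 163.1 = 0.4531
Noncentrality parameter: δ = d·√n = 0.4531 × √62 = 3.5677
Critical value for a two-sided test at α = 0.05: z_{α/2} = 1.960.
Power = Φ(δ − 1.960) + Φ(−δ − 1.960) = Φ(1.608) + Φ(-5.528) = 0.9461 + 0.0000 = 0.9461.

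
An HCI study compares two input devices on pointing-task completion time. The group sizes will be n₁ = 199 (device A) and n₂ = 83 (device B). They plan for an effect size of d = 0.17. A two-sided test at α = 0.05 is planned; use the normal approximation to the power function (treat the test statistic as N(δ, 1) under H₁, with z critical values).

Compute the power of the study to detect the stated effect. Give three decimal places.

Power ≈ 0.256

Noncentrality parameter: δ = d / √(1/n₁ + 1/n₂) = 0.17 / √(1/199 + 1/83) = 1.3010
Critical value for a two-sided test at α = 0.05: z_{α/2} = 1.960.
Power = Φ(δ − 1.960) + Φ(−δ − 1.960) = Φ(-0.659) + Φ(-3.261) = 0.2550 + 0.0006 = 0.2555.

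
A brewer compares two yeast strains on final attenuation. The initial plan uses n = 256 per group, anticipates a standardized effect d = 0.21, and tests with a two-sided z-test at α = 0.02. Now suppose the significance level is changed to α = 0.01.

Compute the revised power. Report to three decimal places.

δ = d·√(n/2) = 0.21 × √(256/2) = 2.3759 (unchanged). New critical value: z_{0.005} = 2.576.
Revised power = Φ(δ − 2.576) + Φ(−δ − 2.576) = Φ(-0.200) + Φ(-4.952) = 0.4208 + 0.0000 = 0.4208.

Power ≈ 0.421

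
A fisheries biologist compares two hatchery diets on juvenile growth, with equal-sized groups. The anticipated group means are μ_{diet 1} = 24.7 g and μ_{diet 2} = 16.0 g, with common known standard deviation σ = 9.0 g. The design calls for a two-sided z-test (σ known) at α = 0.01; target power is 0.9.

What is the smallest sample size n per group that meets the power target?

Standardized effect: d = |μ_{diet 1} − μ_{diet 2}| / σ = |24.7 − 16.0| / 9.0 = 0.9667
For power 0.9 need Φ(δ − z_{0.005}) = 0.9, so δ = z_{0.005} + z_{0.10} = 2.576 + 1.282 = 3.857.
(The Φ(−δ − z_{α/2}) term is vanishingly small for δ > 0 and is dropped in the standard sample-size formula.)
δ = d·√(n/2) ⇒ n = 2(δ/d)² = 2 × (3.857 / 0.9667)² = 31.85.
Rounding up, n = 32 per group.

n = 32 per group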